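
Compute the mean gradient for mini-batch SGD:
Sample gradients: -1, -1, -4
Average gradient = -2

Average = (1/3)(-1 + -1 + -4) = -6/3 = -2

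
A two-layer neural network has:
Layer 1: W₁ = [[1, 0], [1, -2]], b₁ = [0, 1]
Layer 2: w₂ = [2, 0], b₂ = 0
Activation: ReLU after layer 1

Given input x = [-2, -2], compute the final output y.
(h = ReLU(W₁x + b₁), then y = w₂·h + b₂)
y = 0

Layer 1 pre-activation: z₁ = [-2, 3]
After ReLU: h = [0, 3]
Layer 2 output: y = 2×0 + 0×3 + 0 = 0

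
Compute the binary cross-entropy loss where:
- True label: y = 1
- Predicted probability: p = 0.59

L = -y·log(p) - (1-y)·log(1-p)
L = 0.5276

L = -1·log(0.59) - 0·log(0.41) = -log(0.59) = 0.5276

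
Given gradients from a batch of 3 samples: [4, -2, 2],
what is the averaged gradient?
Average gradient = 1.333

Average = (1/3)(4 + -2 + 2) = 4/3 = 1.333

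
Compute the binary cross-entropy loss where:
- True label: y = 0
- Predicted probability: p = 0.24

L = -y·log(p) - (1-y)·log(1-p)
L = 0.2744

L = -0·log(0.24) - 1·log(0.76) = -log(0.76) = 0.2744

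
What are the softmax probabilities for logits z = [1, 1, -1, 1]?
p = [0.3189, 0.3189, 0.0432, 0.3189]

exp(z) = [2.718, 2.718, 0.3679, 2.718]
Sum = 8.523
p = [0.3189, 0.3189, 0.0432, 0.3189]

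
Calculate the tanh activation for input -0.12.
-0.1194

tanh(-0.12) = (e^(-0.12) - e^(0.12))/(e^(-0.12) + e^(0.12)) = -0.1194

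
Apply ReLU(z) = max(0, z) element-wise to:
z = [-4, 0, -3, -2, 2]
h = [0, 0, 0, 0, 2]

ReLU applied element-wise: max(0,-4)=0, max(0,0)=0, max(0,-3)=0, max(0,-2)=0, max(0,2)=2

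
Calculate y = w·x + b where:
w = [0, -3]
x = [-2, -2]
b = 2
y = 8

y = (0)(-2) + (-3)(-2) + 2 = 8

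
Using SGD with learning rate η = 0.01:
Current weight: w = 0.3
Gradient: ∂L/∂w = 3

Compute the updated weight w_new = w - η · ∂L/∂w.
w_new = 0.27

w_new = w - η·∂L/∂w = 0.3 - 0.01×(3) = 0.3 - (0.03) = 0.27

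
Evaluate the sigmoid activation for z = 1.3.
0.7858

sigmoid(1.3) = 1/(1 + e^(-1.3)) = 1/(1 + 0.2725) = 0.7858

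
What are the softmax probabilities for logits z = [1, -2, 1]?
p = [0.4879, 0.0243, 0.4879]

exp(z) = [2.718, 0.1353, 2.718]
Sum = 5.572
p = [0.4879, 0.0243, 0.4879]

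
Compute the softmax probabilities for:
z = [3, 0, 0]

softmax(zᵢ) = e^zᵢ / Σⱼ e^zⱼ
p = [0.9094, 0.0453, 0.0453]

exp(z) = [20.09, 1, 1]
Sum = 22.09
p = [0.9094, 0.0453, 0.0453]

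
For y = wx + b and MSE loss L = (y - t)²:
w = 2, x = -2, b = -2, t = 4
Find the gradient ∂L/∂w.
∂L/∂w = 40

y = wx + b = (2)(-2) + -2 = -6
∂L/∂y = 2(y - t) = 2(-6 - 4) = -20
∂y/∂w = x = -2
∂L/∂w = ∂L/∂y · ∂y/∂w = -20 × -2 = 40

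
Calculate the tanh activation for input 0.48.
0.4462

tanh(0.48) = (e^(0.48) - e^(-0.48))/(e^(0.48) + e^(-0.48)) = 0.4462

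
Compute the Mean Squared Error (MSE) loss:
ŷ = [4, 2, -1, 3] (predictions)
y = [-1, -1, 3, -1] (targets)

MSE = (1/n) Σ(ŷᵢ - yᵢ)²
MSE = 16.5

MSE = (1/4)((4--1)² + (2--1)² + (-1-3)² + (3--1)²) = (1/4)(25 + 9 + 16 + 16) = 16.5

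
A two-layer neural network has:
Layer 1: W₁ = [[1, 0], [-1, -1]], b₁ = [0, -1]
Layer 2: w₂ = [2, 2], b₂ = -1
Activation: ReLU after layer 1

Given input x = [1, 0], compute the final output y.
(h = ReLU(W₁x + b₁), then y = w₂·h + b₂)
y = 1

Layer 1 pre-activation: z₁ = [1, -2]
After ReLU: h = [1, 0]
Layer 2 output: y = 2×1 + 2×0 + -1 = 1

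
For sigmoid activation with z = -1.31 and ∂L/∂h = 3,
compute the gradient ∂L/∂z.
∂L/∂z = 0.502

σ(-1.31) = 0.2125
σ'(-1.31) = σ(-1.31)(1 - σ(-1.31)) = 0.2125 × 0.7875 = 0.1673
∂L/∂z = ∂L/∂h · σ'(z) = 3 × 0.1673 = 0.502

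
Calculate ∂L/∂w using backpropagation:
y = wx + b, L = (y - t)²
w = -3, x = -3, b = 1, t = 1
∂L/∂w = -54

y = wx + b = (-3)(-3) + 1 = 10
∂L/∂y = 2(y - t) = 2(10 - 1) = 18
∂y/∂w = x = -3
∂L/∂w = ∂L/∂y · ∂y/∂w = 18 × -3 = -54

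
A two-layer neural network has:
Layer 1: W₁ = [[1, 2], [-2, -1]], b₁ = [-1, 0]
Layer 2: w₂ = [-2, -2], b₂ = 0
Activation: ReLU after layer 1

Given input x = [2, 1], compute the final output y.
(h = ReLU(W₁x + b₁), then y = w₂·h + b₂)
y = -6

Layer 1 pre-activation: z₁ = [3, -5]
After ReLU: h = [3, 0]
Layer 2 output: y = -2×3 + -2×0 + 0 = -6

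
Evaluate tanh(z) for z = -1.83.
-0.9498

tanh(-1.83) = (e^(-1.83) - e^(1.83))/(e^(-1.83) + e^(1.83)) = -0.9498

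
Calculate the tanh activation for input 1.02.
0.7699

tanh(1.02) = (e^(1.02) - e^(-1.02))/(e^(1.02) + e^(-1.02)) = 0.7699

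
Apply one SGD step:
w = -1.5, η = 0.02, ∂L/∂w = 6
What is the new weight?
w_new = -1.62

w_new = w - η·∂L/∂w = -1.5 - 0.02×(6) = -1.5 - (0.12) = -1.62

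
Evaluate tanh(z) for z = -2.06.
-0.968

tanh(-2.06) = (e^(-2.06) - e^(2.06))/(e^(-2.06) + e^(2.06)) = -0.968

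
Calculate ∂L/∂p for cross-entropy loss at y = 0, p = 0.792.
∂L/∂p = 4.808

∂L/∂p = -y/p + (1-y)/(1-p) = 0 + 1/0.208 = 4.808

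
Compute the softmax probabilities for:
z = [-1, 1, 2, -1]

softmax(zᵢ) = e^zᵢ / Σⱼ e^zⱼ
p = [0.0339, 0.2507, 0.6815, 0.0339]

exp(z) = [0.3679, 2.718, 7.389, 0.3679]
Sum = 10.84
p = [0.0339, 0.2507, 0.6815, 0.0339]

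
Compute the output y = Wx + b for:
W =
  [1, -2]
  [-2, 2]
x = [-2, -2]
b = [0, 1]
y = [2, 1]

Wx = [1×-2 + -2×-2, -2×-2 + 2×-2]
   = [2, 0]
y = Wx + b = [2 + 0, 0 + 1] = [2, 1]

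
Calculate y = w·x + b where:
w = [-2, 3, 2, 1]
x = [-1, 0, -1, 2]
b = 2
y = 4

y = (-2)(-1) + (3)(0) + (2)(-1) + (1)(2) + 2 = 4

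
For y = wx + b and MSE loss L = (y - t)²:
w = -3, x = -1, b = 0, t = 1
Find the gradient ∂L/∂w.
∂L/∂w = -4

y = wx + b = (-3)(-1) + 0 = 3
∂L/∂y = 2(y - t) = 2(3 - 1) = 4
∂y/∂w = x = -1
∂L/∂w = ∂L/∂y · ∂y/∂w = 4 × -1 = -4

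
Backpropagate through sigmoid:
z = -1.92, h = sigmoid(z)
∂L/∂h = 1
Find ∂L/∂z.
∂L/∂z = 0.1115

σ(-1.92) = 0.1279
σ'(-1.92) = σ(-1.92)(1 - σ(-1.92)) = 0.1279 × 0.8721 = 0.1115
∂L/∂z = ∂L/∂h · σ'(z) = 1 × 0.1115 = 0.1115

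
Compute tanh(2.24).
0.9776

tanh(2.24) = (e^(2.24) - e^(-2.24))/(e^(2.24) + e^(-2.24)) = 0.9776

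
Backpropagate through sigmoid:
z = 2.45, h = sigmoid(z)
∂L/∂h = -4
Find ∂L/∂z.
∂L/∂z = -0.2925

σ(2.45) = 0.9206
σ'(2.45) = σ(2.45)(1 - σ(2.45)) = 0.9206 × 0.07944 = 0.07313
∂L/∂z = ∂L/∂h · σ'(z) = -4 × 0.07313 = -0.2925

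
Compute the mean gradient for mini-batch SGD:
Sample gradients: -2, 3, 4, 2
Average gradient = 1.75

Average = (1/4)(-2 + 3 + 4 + 2) = 7/4 = 1.75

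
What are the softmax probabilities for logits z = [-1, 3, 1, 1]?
p = [0.0142, 0.7758, 0.105, 0.105]

exp(z) = [0.3679, 20.09, 2.718, 2.718]
Sum = 25.89
p = [0.0142, 0.7758, 0.105, 0.105]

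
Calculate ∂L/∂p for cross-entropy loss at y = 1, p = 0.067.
∂L/∂p = -14.93

∂L/∂p = -y/p + (1-y)/(1-p) = -1/0.067 + 0 = -14.93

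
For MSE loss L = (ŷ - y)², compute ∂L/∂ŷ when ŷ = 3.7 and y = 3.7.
∂L/∂ŷ = 0.0

∂L/∂ŷ = 2(ŷ - y) = 2(3.7 - 3.7) = 2(0.0) = 0.0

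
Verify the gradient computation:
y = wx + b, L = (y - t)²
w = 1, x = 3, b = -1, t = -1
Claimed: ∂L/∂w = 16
Incorrect

y = (1)(3) + -1 = 2
∂L/∂y = 2(y - t) = 2(2 - -1) = 6
∂y/∂w = x = 3
∂L/∂w = 6 × 3 = 18

Claimed value: 16
Incorrect: The correct gradient is 18.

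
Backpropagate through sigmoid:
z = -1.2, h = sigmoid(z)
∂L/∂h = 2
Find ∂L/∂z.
∂L/∂z = 0.3558

σ(-1.2) = 0.2315
σ'(-1.2) = σ(-1.2)(1 - σ(-1.2)) = 0.2315 × 0.7685 = 0.1779
∂L/∂z = ∂L/∂h · σ'(z) = 2 × 0.1779 = 0.3558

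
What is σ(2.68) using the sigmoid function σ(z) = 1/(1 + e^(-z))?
0.9358

sigmoid(2.68) = 1/(1 + e^(-2.68)) = 1/(1 + 0.06856) = 0.9358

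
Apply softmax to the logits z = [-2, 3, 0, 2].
p = [0.0047, 0.702, 0.035, 0.2583]

exp(z) = [0.1353, 20.09, 1, 7.389]
Sum = 28.61
p = [0.0047, 0.702, 0.035, 0.2583]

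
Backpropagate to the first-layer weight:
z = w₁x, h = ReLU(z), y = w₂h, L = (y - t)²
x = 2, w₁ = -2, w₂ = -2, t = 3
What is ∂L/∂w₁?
∂L/∂w₁ = 0

Forward pass:
z = w₁x = -2×2 = -4
h = ReLU(-4) = 0
y = w₂h = -2×0 = 0

Backward pass:
∂L/∂y = 2(y - t) = 2(0 - 3) = -6
∂y/∂h = w₂ = -2
∂h/∂z = 0 (ReLU derivative)
∂z/∂w₁ = x = 2

∂L/∂w₁ = -6 × -2 × 0 × 2 = 0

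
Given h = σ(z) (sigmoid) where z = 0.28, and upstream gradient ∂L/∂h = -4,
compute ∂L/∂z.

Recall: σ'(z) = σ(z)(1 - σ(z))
∂L/∂z = -0.9807

σ(0.28) = 0.5695
σ'(0.28) = σ(0.28)(1 - σ(0.28)) = 0.5695 × 0.4305 = 0.2452
∂L/∂z = ∂L/∂h · σ'(z) = -4 × 0.2452 = -0.9807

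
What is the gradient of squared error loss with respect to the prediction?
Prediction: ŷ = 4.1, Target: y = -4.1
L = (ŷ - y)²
∂L/∂ŷ = 16.4

∂L/∂ŷ = 2(ŷ - y) = 2(4.1 - -4.1) = 2(8.2) = 16.4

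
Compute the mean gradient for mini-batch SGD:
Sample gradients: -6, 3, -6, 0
Average gradient = -2.25

Average = (1/4)(-6 + 3 + -6 + 0) = -9/4 = -2.25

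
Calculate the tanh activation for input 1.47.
0.8996

tanh(1.47) = (e^(1.47) - e^(-1.47))/(e^(1.47) + e^(-1.47)) = 0.8996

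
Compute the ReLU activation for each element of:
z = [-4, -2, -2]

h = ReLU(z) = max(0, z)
h = [0, 0, 0]

ReLU applied element-wise: max(0,-4)=0, max(0,-2)=0, max(0,-2)=0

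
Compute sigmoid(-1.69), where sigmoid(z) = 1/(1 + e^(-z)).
0.1558

sigmoid(-1.69) = 1/(1 + e^(1.69)) = 1/(1 + 5.419) = 0.1558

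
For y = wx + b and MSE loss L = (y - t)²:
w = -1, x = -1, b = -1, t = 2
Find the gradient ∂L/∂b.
∂L/∂b = -4

y = wx + b = (-1)(-1) + -1 = 0
∂L/∂y = 2(y - t) = 2(0 - 2) = -4
∂y/∂b = 1
∂L/∂b = ∂L/∂y · ∂y/∂b = -4 × 1 = -4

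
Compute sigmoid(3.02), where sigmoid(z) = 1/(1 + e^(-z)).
0.9535

sigmoid(3.02) = 1/(1 + e^(-3.02)) = 1/(1 + 0.0488) = 0.9535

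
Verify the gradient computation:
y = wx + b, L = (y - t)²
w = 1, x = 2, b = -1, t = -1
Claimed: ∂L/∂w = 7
Incorrect

y = (1)(2) + -1 = 1
∂L/∂y = 2(y - t) = 2(1 - -1) = 4
∂y/∂w = x = 2
∂L/∂w = 4 × 2 = 8

Claimed value: 7
Incorrect: The correct gradient is 8.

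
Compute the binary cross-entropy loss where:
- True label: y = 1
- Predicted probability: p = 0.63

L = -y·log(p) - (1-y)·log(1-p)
L = 0.462

L = -1·log(0.63) - 0·log(0.37) = -log(0.63) = 0.462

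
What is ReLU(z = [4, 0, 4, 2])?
h = [4, 0, 4, 2]

ReLU applied element-wise: max(0,4)=4, max(0,0)=0, max(0,4)=4, max(0,2)=2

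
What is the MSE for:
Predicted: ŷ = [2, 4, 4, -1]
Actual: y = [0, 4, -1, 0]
MSE = 7.5

MSE = (1/4)((2-0)² + (4-4)² + (4--1)² + (-1-0)²) = (1/4)(4 + 0 + 25 + 1) = 7.5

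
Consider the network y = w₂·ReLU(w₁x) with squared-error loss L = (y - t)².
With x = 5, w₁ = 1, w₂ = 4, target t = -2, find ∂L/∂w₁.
∂L/∂w₁ = 880

Forward pass:
z = w₁x = 1×5 = 5
h = ReLU(5) = 5
y = w₂h = 4×5 = 20

Backward pass:
∂L/∂y = 2(y - t) = 2(20 - -2) = 44
∂y/∂h = w₂ = 4
∂h/∂z = 1 (ReLU derivative)
∂z/∂w₁ = x = 5

∂L/∂w₁ = 44 × 4 × 1 × 5 = 880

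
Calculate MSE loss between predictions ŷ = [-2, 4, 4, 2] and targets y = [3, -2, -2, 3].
MSE = 24.5

MSE = (1/4)((-2-3)² + (4--2)² + (4--2)² + (2-3)²) = (1/4)(25 + 36 + 36 + 1) = 24.5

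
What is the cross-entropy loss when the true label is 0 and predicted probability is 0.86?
L = 1.966

L = -0·log(0.86) - 1·log(0.14) = -log(0.14) = 1.966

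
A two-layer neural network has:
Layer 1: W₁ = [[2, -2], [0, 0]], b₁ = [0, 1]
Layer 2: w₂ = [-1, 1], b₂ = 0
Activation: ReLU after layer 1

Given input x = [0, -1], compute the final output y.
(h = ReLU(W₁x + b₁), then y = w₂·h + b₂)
y = -1

Layer 1 pre-activation: z₁ = [2, 1]
After ReLU: h = [2, 1]
Layer 2 output: y = -1×2 + 1×1 + 0 = -1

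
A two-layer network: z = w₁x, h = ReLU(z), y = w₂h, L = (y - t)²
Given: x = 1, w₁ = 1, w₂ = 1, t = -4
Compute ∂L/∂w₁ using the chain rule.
∂L/∂w₁ = 10

Forward pass:
z = w₁x = 1×1 = 1
h = ReLU(1) = 1
y = w₂h = 1×1 = 1

Backward pass:
∂L/∂y = 2(y - t) = 2(1 - -4) = 10
∂y/∂h = w₂ = 1
∂h/∂z = 1 (ReLU derivative)
∂z/∂w₁ = x = 1

∂L/∂w₁ = 10 × 1 × 1 × 1 = 10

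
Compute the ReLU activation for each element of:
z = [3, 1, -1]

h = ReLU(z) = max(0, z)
h = [3, 1, 0]

ReLU applied element-wise: max(0,3)=3, max(0,1)=1, max(0,-1)=0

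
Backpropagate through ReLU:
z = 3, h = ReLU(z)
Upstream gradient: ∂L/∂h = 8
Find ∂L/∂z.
∂L/∂z = 8

h = ReLU(3) = 3
Since z > 0: ∂h/∂z = 1
∂L/∂z = ∂L/∂h · ∂h/∂z = 8 × 1 = 8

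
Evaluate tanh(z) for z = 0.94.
0.7352

tanh(0.94) = (e^(0.94) - e^(-0.94))/(e^(0.94) + e^(-0.94)) = 0.7352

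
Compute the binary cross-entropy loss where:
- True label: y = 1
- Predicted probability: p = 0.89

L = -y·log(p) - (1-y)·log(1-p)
L = 0.1165

L = -1·log(0.89) - 0·log(0.11) = -log(0.89) = 0.1165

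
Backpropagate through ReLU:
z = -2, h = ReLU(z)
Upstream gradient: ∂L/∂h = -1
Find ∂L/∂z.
∂L/∂z = 0

h = ReLU(-2) = 0
Since z < 0: ∂h/∂z = 0
∂L/∂z = ∂L/∂h · ∂h/∂z = -1 × 0 = 0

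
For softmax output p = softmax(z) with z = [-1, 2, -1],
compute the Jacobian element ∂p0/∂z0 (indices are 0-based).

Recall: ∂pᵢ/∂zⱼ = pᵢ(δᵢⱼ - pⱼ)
∂p0/∂z0 = 0.04323

p = softmax(z) = [0.04528, 0.9094, 0.04528]
p0 = 0.04528

∂p0/∂z0 = p0(1 - p0) = 0.04528 × (1 - 0.04528) = 0.04323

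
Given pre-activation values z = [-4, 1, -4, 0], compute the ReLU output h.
h = [0, 1, 0, 0]

ReLU applied element-wise: max(0,-4)=0, max(0,1)=1, max(0,-4)=0, max(0,0)=0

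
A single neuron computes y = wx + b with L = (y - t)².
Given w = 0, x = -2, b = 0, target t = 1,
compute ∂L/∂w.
∂L/∂w = 4

y = wx + b = (0)(-2) + 0 = 0
∂L/∂y = 2(y - t) = 2(0 - 1) = -2
∂y/∂w = x = -2
∂L/∂w = ∂L/∂y · ∂y/∂w = -2 × -2 = 4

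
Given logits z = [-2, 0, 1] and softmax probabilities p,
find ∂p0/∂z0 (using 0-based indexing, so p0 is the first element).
∂p0/∂z0 = 0.03389

p = softmax(z) = [0.03512, 0.2595, 0.7054]
p0 = 0.03512

∂p0/∂z0 = p0(1 - p0) = 0.03512 × (1 - 0.03512) = 0.03389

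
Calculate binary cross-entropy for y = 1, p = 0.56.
L = 0.5798

L = -1·log(0.56) - 0·log(0.44) = -log(0.56) = 0.5798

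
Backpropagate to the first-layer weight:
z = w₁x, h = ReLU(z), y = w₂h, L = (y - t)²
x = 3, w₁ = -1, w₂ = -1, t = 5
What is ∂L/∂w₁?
∂L/∂w₁ = 0

Forward pass:
z = w₁x = -1×3 = -3
h = ReLU(-3) = 0
y = w₂h = -1×0 = 0

Backward pass:
∂L/∂y = 2(y - t) = 2(0 - 5) = -10
∂y/∂h = w₂ = -1
∂h/∂z = 0 (ReLU derivative)
∂z/∂w₁ = x = 3

∂L/∂w₁ = -10 × -1 × 0 × 3 = 0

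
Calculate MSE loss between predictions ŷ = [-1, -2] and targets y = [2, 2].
MSE = 12.5

MSE = (1/2)((-1-2)² + (-2-2)²) = (1/2)(9 + 16) = 12.5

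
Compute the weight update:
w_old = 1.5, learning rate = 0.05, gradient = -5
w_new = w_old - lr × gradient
w_new = 1.75

w_new = w - η·∂L/∂w = 1.5 - 0.05×(-5) = 1.5 - (-0.25) = 1.75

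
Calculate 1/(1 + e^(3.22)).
0.03842

sigmoid(-3.22) = 1/(1 + e^(3.22)) = 1/(1 + 25.03) = 0.03842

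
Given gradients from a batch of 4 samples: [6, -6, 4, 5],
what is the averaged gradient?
Average gradient = 2.25

Average = (1/4)(6 + -6 + 4 + 5) = 9/4 = 2.25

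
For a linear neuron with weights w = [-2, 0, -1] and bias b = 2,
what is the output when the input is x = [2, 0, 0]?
y = -2

y = (-2)(2) + (0)(0) + (-1)(0) + 2 = -2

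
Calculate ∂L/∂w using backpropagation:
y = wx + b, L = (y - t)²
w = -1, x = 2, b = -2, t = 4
∂L/∂w = -32

y = wx + b = (-1)(2) + -2 = -4
∂L/∂y = 2(y - t) = 2(-4 - 4) = -16
∂y/∂w = x = 2
∂L/∂w = ∂L/∂y · ∂y/∂w = -16 × 2 = -32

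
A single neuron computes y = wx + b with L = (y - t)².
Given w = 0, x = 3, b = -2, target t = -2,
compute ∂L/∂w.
∂L/∂w = 0

y = wx + b = (0)(3) + -2 = -2
∂L/∂y = 2(y - t) = 2(-2 - -2) = 0
∂y/∂w = x = 3
∂L/∂w = ∂L/∂y · ∂y/∂w = 0 × 3 = 0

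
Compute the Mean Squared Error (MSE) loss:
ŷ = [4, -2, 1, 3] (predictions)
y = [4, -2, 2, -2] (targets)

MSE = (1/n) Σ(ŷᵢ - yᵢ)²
MSE = 6.5

MSE = (1/4)((4-4)² + (-2--2)² + (1-2)² + (3--2)²) = (1/4)(0 + 0 + 1 + 25) = 6.5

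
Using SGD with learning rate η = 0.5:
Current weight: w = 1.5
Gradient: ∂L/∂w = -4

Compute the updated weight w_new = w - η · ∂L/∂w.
w_new = 3.5

w_new = w - η·∂L/∂w = 1.5 - 0.5×(-4) = 1.5 - (-2) = 3.5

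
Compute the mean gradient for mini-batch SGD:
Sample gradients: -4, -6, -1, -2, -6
Average gradient = -3.8

Average = (1/5)(-4 + -6 + -1 + -2 + -6) = -19/5 = -3.8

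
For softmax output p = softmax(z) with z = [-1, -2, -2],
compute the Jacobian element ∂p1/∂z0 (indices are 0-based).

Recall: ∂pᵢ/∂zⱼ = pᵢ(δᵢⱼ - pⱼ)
∂p1/∂z0 = -0.1221

p = softmax(z) = [0.5761, 0.2119, 0.2119]
p1 = 0.2119, p0 = 0.5761

∂p1/∂z0 = -p1 × p0 = -0.2119 × 0.5761 = -0.1221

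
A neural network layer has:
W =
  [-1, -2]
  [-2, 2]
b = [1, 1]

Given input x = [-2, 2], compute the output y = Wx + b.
y = [-1, 9]

Wx = [-1×-2 + -2×2, -2×-2 + 2×2]
   = [-2, 8]
y = Wx + b = [-2 + 1, 8 + 1] = [-1, 9]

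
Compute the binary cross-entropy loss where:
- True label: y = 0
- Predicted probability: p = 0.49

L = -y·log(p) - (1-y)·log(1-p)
L = 0.6733

L = -0·log(0.49) - 1·log(0.51) = -log(0.51) = 0.6733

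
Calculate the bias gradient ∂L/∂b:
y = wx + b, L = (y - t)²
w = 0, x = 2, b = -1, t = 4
∂L/∂b = -10

y = wx + b = (0)(2) + -1 = -1
∂L/∂y = 2(y - t) = 2(-1 - 4) = -10
∂y/∂b = 1
∂L/∂b = ∂L/∂y · ∂y/∂b = -10 × 1 = -10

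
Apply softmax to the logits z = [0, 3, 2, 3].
p = [0.0206, 0.4136, 0.1522, 0.4136]

exp(z) = [1, 20.09, 7.389, 20.09]
Sum = 48.56
p = [0.0206, 0.4136, 0.1522, 0.4136]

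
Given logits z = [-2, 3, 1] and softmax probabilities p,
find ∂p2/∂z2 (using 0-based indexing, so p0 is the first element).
∂p2/∂z2 = 0.1045

p = softmax(z) = [0.0059, 0.8756, 0.1185]
p2 = 0.1185

∂p2/∂z2 = p2(1 - p2) = 0.1185 × (1 - 0.1185) = 0.1045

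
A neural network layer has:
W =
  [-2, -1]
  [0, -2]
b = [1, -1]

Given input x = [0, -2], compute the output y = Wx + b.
y = [3, 3]

Wx = [-2×0 + -1×-2, 0×0 + -2×-2]
   = [2, 4]
y = Wx + b = [2 + 1, 4 + -1] = [3, 3]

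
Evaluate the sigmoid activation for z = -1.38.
0.201

sigmoid(-1.38) = 1/(1 + e^(1.38)) = 1/(1 + 3.975) = 0.201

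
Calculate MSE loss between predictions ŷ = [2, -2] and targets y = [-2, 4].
MSE = 26

MSE = (1/2)((2--2)² + (-2-4)²) = (1/2)(16 + 36) = 26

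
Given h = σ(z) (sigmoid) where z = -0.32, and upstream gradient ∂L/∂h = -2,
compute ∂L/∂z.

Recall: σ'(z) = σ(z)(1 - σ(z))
∂L/∂z = -0.4874

σ(-0.32) = 0.4207
σ'(-0.32) = σ(-0.32)(1 - σ(-0.32)) = 0.4207 × 0.5793 = 0.2437
∂L/∂z = ∂L/∂h · σ'(z) = -2 × 0.2437 = -0.4874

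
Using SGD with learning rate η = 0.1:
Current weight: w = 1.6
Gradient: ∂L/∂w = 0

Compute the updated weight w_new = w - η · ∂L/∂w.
w_new = 1.6

w_new = w - η·∂L/∂w = 1.6 - 0.1×(0) = 1.6 - (0) = 1.6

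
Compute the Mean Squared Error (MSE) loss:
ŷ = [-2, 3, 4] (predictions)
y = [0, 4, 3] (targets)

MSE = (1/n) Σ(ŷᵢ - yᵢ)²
MSE = 2

MSE = (1/3)((-2-0)² + (3-4)² + (4-3)²) = (1/3)(4 + 1 + 1) = 2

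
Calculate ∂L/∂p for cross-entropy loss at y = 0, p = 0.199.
∂L/∂p = 1.248

∂L/∂p = -y/p + (1-y)/(1-p) = 0 + 1/0.801 = 1.248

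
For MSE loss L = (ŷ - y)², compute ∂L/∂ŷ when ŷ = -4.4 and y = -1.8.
∂L/∂ŷ = -5.2

∂L/∂ŷ = 2(ŷ - y) = 2(-4.4 - -1.8) = 2(-2.6) = -5.2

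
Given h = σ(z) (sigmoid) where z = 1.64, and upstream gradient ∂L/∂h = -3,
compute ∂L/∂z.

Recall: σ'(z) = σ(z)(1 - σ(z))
∂L/∂z = -0.4082

σ(1.64) = 0.8375
σ'(1.64) = σ(1.64)(1 - σ(1.64)) = 0.8375 × 0.1625 = 0.1361
∂L/∂z = ∂L/∂h · σ'(z) = -3 × 0.1361 = -0.4082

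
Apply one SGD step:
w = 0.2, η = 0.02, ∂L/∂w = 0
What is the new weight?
w_new = 0.2

w_new = w - η·∂L/∂w = 0.2 - 0.02×(0) = 0.2 - (0) = 0.2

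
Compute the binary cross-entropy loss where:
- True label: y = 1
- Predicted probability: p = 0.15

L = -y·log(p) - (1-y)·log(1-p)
L = 1.897

L = -1·log(0.15) - 0·log(0.85) = -log(0.15) = 1.897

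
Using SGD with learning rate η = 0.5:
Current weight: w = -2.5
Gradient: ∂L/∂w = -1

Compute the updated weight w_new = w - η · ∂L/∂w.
w_new = -2

w_new = w - η·∂L/∂w = -2.5 - 0.5×(-1) = -2.5 - (-0.5) = -2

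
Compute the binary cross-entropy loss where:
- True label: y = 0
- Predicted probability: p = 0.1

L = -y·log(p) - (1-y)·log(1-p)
L = 0.1054

L = -0·log(0.1) - 1·log(0.9) = -log(0.9) = 0.1054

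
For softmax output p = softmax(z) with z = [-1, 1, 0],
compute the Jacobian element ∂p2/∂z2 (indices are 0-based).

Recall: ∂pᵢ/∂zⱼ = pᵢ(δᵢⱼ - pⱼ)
∂p2/∂z2 = 0.1848

p = softmax(z) = [0.09003, 0.6652, 0.2447]
p2 = 0.2447

∂p2/∂z2 = p2(1 - p2) = 0.2447 × (1 - 0.2447) = 0.1848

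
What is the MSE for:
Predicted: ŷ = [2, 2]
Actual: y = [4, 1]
MSE = 2.5

MSE = (1/2)((2-4)² + (2-1)²) = (1/2)(4 + 1) = 2.5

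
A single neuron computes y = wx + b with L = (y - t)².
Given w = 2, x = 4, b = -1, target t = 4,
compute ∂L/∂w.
∂L/∂w = 24

y = wx + b = (2)(4) + -1 = 7
∂L/∂y = 2(y - t) = 2(7 - 4) = 6
∂y/∂w = x = 4
∂L/∂w = ∂L/∂y · ∂y/∂w = 6 × 4 = 24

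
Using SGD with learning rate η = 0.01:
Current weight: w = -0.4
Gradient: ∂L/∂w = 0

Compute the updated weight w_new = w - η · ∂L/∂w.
w_new = -0.4

w_new = w - η·∂L/∂w = -0.4 - 0.01×(0) = -0.4 - (0) = -0.4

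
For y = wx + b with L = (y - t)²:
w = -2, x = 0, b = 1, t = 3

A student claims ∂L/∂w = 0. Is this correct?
Correct

y = (-2)(0) + 1 = 1
∂L/∂y = 2(y - t) = 2(1 - 3) = -4
∂y/∂w = x = 0
∂L/∂w = -4 × 0 = 0

Claimed value: 0
Correct: The correct gradient is 0.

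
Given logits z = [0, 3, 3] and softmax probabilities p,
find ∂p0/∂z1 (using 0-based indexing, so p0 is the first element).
∂p0/∂z1 = -0.01185

p = softmax(z) = [0.02429, 0.4879, 0.4879]
p0 = 0.02429, p1 = 0.4879

∂p0/∂z1 = -p0 × p1 = -0.02429 × 0.4879 = -0.01185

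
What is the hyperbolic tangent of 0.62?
0.5511

tanh(0.62) = (e^(0.62) - e^(-0.62))/(e^(0.62) + e^(-0.62)) = 0.5511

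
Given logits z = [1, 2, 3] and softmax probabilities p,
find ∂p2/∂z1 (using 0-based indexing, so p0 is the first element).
∂p2/∂z1 = -0.1628

p = softmax(z) = [0.09003, 0.2447, 0.6652]
p2 = 0.6652, p1 = 0.2447

∂p2/∂z1 = -p2 × p1 = -0.6652 × 0.2447 = -0.1628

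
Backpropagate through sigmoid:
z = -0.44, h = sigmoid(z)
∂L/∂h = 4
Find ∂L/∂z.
∂L/∂z = 0.9531

σ(-0.44) = 0.3917
σ'(-0.44) = σ(-0.44)(1 - σ(-0.44)) = 0.3917 × 0.6083 = 0.2383
∂L/∂z = ∂L/∂h · σ'(z) = 4 × 0.2383 = 0.9531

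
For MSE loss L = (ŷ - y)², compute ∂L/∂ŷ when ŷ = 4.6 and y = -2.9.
∂L/∂ŷ = 15.0

∂L/∂ŷ = 2(ŷ - y) = 2(4.6 - -2.9) = 2(7.5) = 15.0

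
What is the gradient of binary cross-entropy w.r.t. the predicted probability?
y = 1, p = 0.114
∂L/∂p = -8.772

∂L/∂p = -y/p + (1-y)/(1-p) = -1/0.114 + 0 = -8.772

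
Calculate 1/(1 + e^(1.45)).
0.19

sigmoid(-1.45) = 1/(1 + e^(1.45)) = 1/(1 + 4.263) = 0.19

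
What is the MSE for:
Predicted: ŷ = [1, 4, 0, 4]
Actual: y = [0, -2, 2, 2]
MSE = 11.25

MSE = (1/4)((1-0)² + (4--2)² + (0-2)² + (4-2)²) = (1/4)(1 + 36 + 4 + 4) = 11.25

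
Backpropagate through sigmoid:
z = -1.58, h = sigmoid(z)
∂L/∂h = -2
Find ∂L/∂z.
∂L/∂z = -0.2832

σ(-1.58) = 0.1708
σ'(-1.58) = σ(-1.58)(1 - σ(-1.58)) = 0.1708 × 0.8292 = 0.1416
∂L/∂z = ∂L/∂h · σ'(z) = -2 × 0.1416 = -0.2832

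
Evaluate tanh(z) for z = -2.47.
-0.9858

tanh(-2.47) = (e^(-2.47) - e^(2.47))/(e^(-2.47) + e^(2.47)) = -0.9858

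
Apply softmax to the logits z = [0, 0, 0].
p = [0.3333, 0.3333, 0.3333]

exp(z) = [1, 1, 1]
Sum = 3
p = [0.3333, 0.3333, 0.3333]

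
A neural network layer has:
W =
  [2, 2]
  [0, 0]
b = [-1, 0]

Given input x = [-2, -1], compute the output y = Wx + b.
y = [-7, 0]

Wx = [2×-2 + 2×-1, 0×-2 + 0×-1]
   = [-6, 0]
y = Wx + b = [-6 + -1, 0 + 0] = [-7, 0]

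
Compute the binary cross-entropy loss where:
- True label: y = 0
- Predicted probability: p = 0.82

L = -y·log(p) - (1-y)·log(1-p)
L = 1.715

L = -0·log(0.82) - 1·log(0.18) = -log(0.18) = 1.715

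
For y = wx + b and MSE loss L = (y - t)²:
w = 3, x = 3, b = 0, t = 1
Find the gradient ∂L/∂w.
∂L/∂w = 48

y = wx + b = (3)(3) + 0 = 9
∂L/∂y = 2(y - t) = 2(9 - 1) = 16
∂y/∂w = x = 3
∂L/∂w = ∂L/∂y · ∂y/∂w = 16 × 3 = 48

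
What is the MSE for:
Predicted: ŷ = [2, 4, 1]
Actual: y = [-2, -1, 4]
MSE = 16.67

MSE = (1/3)((2--2)² + (4--1)² + (1-4)²) = (1/3)(16 + 25 + 9) = 16.67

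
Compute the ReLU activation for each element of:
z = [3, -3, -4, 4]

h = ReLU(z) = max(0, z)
h = [3, 0, 0, 4]

ReLU applied element-wise: max(0,3)=3, max(0,-3)=0, max(0,-4)=0, max(0,4)=4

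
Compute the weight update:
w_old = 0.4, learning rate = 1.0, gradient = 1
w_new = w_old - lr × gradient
w_new = -0.6

w_new = w - η·∂L/∂w = 0.4 - 1.0×(1) = 0.4 - (1) = -0.6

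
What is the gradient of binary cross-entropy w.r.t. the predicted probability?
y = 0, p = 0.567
∂L/∂p = 2.309

∂L/∂p = -y/p + (1-y)/(1-p) = 0 + 1/0.433 = 2.309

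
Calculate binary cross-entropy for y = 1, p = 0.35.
L = 1.05

L = -1·log(0.35) - 0·log(0.65) = -log(0.35) = 1.05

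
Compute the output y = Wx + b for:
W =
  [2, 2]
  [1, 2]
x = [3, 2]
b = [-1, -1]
y = [9, 6]

Wx = [2×3 + 2×2, 1×3 + 2×2]
   = [10, 7]
y = Wx + b = [10 + -1, 7 + -1] = [9, 6]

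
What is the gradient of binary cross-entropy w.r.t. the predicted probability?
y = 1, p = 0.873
∂L/∂p = -1.145

∂L/∂p = -y/p + (1-y)/(1-p) = -1/0.873 + 0 = -1.145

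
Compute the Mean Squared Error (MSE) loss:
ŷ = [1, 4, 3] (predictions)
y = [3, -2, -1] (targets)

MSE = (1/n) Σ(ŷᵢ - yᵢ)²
MSE = 18.67

MSE = (1/3)((1-3)² + (4--2)² + (3--1)²) = (1/3)(4 + 36 + 16) = 18.67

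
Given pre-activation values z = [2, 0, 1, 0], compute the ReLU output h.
h = [2, 0, 1, 0]

ReLU applied element-wise: max(0,2)=2, max(0,0)=0, max(0,1)=1, max(0,0)=0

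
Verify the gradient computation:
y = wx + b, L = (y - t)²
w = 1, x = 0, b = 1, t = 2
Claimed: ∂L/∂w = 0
Correct

y = (1)(0) + 1 = 1
∂L/∂y = 2(y - t) = 2(1 - 2) = -2
∂y/∂w = x = 0
∂L/∂w = -2 × 0 = 0

Claimed value: 0
Correct: The correct gradient is 0.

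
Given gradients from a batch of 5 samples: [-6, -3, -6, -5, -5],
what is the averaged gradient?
Average gradient = -5

Average = (1/5)(-6 + -3 + -6 + -5 + -5) = -25/5 = -5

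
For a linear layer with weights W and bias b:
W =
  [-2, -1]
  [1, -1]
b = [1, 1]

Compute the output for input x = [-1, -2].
y = [5, 2]

Wx = [-2×-1 + -1×-2, 1×-1 + -1×-2]
   = [4, 1]
y = Wx + b = [4 + 1, 1 + 1] = [5, 2]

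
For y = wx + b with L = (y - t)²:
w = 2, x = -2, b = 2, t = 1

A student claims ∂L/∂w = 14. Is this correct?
Incorrect

y = (2)(-2) + 2 = -2
∂L/∂y = 2(y - t) = 2(-2 - 1) = -6
∂y/∂w = x = -2
∂L/∂w = -6 × -2 = 12

Claimed value: 14
Incorrect: The correct gradient is 12.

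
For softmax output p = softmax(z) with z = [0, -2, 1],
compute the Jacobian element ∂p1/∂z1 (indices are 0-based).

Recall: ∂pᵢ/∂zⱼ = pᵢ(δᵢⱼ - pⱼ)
∂p1/∂z1 = 0.03389

p = softmax(z) = [0.2595, 0.03512, 0.7054]
p1 = 0.03512

∂p1/∂z1 = p1(1 - p1) = 0.03512 × (1 - 0.03512) = 0.03389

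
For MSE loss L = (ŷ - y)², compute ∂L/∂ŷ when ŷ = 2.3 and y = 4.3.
∂L/∂ŷ = -4.0

∂L/∂ŷ = 2(ŷ - y) = 2(2.3 - 4.3) = 2(-2.0) = -4.0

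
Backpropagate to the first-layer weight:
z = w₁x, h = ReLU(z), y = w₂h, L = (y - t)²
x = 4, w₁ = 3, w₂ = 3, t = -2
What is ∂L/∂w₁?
∂L/∂w₁ = 912

Forward pass:
z = w₁x = 3×4 = 12
h = ReLU(12) = 12
y = w₂h = 3×12 = 36

Backward pass:
∂L/∂y = 2(y - t) = 2(36 - -2) = 76
∂y/∂h = w₂ = 3
∂h/∂z = 1 (ReLU derivative)
∂z/∂w₁ = x = 4

∂L/∂w₁ = 76 × 3 × 1 × 4 = 912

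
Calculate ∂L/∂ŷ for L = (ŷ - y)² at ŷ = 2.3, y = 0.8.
∂L/∂ŷ = 3.0

∂L/∂ŷ = 2(ŷ - y) = 2(2.3 - 0.8) = 2(1.5) = 3.0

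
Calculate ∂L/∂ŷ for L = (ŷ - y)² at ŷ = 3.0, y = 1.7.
∂L/∂ŷ = 2.6

∂L/∂ŷ = 2(ŷ - y) = 2(3.0 - 1.7) = 2(1.3) = 2.6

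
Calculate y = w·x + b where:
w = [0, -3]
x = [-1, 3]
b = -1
y = -10

y = (0)(-1) + (-3)(3) + -1 = -10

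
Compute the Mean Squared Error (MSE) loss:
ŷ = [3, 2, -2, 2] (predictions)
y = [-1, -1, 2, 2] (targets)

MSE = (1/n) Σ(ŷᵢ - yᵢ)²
MSE = 10.25

MSE = (1/4)((3--1)² + (2--1)² + (-2-2)² + (2-2)²) = (1/4)(16 + 9 + 16 + 0) = 10.25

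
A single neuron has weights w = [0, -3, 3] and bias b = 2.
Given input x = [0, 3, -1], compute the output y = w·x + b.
y = -10

y = (0)(0) + (-3)(3) + (3)(-1) + 2 = -10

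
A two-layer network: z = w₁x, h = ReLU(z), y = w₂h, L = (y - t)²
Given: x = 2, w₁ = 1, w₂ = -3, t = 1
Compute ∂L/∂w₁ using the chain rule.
∂L/∂w₁ = 84

Forward pass:
z = w₁x = 1×2 = 2
h = ReLU(2) = 2
y = w₂h = -3×2 = -6

Backward pass:
∂L/∂y = 2(y - t) = 2(-6 - 1) = -14
∂y/∂h = w₂ = -3
∂h/∂z = 1 (ReLU derivative)
∂z/∂w₁ = x = 2

∂L/∂w₁ = -14 × -3 × 1 × 2 = 84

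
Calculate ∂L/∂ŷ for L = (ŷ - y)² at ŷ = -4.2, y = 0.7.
∂L/∂ŷ = -9.8

∂L/∂ŷ = 2(ŷ - y) = 2(-4.2 - 0.7) = 2(-4.9) = -9.8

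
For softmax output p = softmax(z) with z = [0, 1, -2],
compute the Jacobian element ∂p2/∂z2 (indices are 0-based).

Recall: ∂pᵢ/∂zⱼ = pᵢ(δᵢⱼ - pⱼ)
∂p2/∂z2 = 0.03389

p = softmax(z) = [0.2595, 0.7054, 0.03512]
p2 = 0.03512

∂p2/∂z2 = p2(1 - p2) = 0.03512 × (1 - 0.03512) = 0.03389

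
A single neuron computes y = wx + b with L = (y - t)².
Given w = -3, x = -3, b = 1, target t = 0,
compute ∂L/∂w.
∂L/∂w = -60

y = wx + b = (-3)(-3) + 1 = 10
∂L/∂y = 2(y - t) = 2(10 - 0) = 20
∂y/∂w = x = -3
∂L/∂w = ∂L/∂y · ∂y/∂w = 20 × -3 = -60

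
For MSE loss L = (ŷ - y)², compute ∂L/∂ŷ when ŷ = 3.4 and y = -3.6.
∂L/∂ŷ = 14.0

∂L/∂ŷ = 2(ŷ - y) = 2(3.4 - -3.6) = 2(7.0) = 14.0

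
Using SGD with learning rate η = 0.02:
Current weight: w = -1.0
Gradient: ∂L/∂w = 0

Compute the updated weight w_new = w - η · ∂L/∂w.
w_new = -1

w_new = w - η·∂L/∂w = -1.0 - 0.02×(0) = -1.0 - (0) = -1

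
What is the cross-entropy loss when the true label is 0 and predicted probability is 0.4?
L = 0.5108

L = -0·log(0.4) - 1·log(0.6) = -log(0.6) = 0.5108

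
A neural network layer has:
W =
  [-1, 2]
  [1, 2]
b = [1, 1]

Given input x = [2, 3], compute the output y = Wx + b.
y = [5, 9]

Wx = [-1×2 + 2×3, 1×2 + 2×3]
   = [4, 8]
y = Wx + b = [4 + 1, 8 + 1] = [5, 9]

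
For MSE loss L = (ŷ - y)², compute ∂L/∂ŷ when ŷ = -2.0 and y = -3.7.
∂L/∂ŷ = 3.4

∂L/∂ŷ = 2(ŷ - y) = 2(-2.0 - -3.7) = 2(1.7) = 3.4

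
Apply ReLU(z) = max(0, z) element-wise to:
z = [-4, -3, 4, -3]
h = [0, 0, 4, 0]

ReLU applied element-wise: max(0,-4)=0, max(0,-3)=0, max(0,4)=4, max(0,-3)=0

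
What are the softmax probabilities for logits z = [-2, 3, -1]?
p = [0.0066, 0.9756, 0.0179]

exp(z) = [0.1353, 20.09, 0.3679]
Sum = 20.59
p = [0.0066, 0.9756, 0.0179]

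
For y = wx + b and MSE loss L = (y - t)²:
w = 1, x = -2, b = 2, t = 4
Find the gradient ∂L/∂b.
∂L/∂b = -8

y = wx + b = (1)(-2) + 2 = 0
∂L/∂y = 2(y - t) = 2(0 - 4) = -8
∂y/∂b = 1
∂L/∂b = ∂L/∂y · ∂y/∂b = -8 × 1 = -8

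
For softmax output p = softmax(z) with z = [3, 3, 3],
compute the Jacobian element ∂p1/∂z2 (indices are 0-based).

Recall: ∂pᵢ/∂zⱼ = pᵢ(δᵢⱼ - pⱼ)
∂p1/∂z2 = -0.1111

p = softmax(z) = [0.3333, 0.3333, 0.3333]
p1 = 0.3333, p2 = 0.3333

∂p1/∂z2 = -p1 × p2 = -0.3333 × 0.3333 = -0.1111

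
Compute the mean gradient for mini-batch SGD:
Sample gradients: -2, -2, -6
Average gradient = -3.333

Average = (1/3)(-2 + -2 + -6) = -10/3 = -3.333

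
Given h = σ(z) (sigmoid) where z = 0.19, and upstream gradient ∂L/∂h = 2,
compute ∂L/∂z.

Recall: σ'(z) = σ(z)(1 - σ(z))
∂L/∂z = 0.4955

σ(0.19) = 0.5474
σ'(0.19) = σ(0.19)(1 - σ(0.19)) = 0.5474 × 0.4526 = 0.2478
∂L/∂z = ∂L/∂h · σ'(z) = 2 × 0.2478 = 0.4955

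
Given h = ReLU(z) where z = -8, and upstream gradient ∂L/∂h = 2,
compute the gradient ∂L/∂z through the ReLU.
∂L/∂z = 0

h = ReLU(-8) = 0
Since z < 0: ∂h/∂z = 0
∂L/∂z = ∂L/∂h · ∂h/∂z = 2 × 0 = 0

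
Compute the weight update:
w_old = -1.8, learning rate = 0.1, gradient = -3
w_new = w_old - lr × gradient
w_new = -1.5

w_new = w - η·∂L/∂w = -1.8 - 0.1×(-3) = -1.8 - (-0.3) = -1.5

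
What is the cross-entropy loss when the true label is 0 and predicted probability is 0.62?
L = 0.9676

L = -0·log(0.62) - 1·log(0.38) = -log(0.38) = 0.9676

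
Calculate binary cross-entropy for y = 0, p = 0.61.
L = 0.9416

L = -0·log(0.61) - 1·log(0.39) = -log(0.39) = 0.9416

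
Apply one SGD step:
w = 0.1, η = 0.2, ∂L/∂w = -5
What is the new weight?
w_new = 1.1

w_new = w - η·∂L/∂w = 0.1 - 0.2×(-5) = 0.1 - (-1) = 1.1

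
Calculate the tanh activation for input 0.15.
0.1489

tanh(0.15) = (e^(0.15) - e^(-0.15))/(e^(0.15) + e^(-0.15)) = 0.1489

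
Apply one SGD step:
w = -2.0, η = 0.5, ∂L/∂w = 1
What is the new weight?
w_new = -2.5

w_new = w - η·∂L/∂w = -2.0 - 0.5×(1) = -2.0 - (0.5) = -2.5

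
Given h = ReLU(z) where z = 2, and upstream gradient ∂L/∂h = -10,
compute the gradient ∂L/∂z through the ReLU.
∂L/∂z = -10

h = ReLU(2) = 2
Since z > 0: ∂h/∂z = 1
∂L/∂z = ∂L/∂h · ∂h/∂z = -10 × 1 = -10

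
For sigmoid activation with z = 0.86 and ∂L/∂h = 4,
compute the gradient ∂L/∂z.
∂L/∂z = 0.8357

σ(0.86) = 0.7027
σ'(0.86) = σ(0.86)(1 - σ(0.86)) = 0.7027 × 0.2973 = 0.2089
∂L/∂z = ∂L/∂h · σ'(z) = 4 × 0.2089 = 0.8357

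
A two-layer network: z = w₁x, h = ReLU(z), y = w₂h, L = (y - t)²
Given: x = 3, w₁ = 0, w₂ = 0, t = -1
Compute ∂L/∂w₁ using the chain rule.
∂L/∂w₁ = 0

Forward pass:
z = w₁x = 0×3 = 0
h = ReLU(0) = 0
y = w₂h = 0×0 = 0

Backward pass:
∂L/∂y = 2(y - t) = 2(0 - -1) = 2
∂y/∂h = w₂ = 0
∂h/∂z = 0 (ReLU derivative)
∂z/∂w₁ = x = 3

∂L/∂w₁ = 2 × 0 × 0 × 3 = 0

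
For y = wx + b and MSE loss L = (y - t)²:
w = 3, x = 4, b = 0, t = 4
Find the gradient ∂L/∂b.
∂L/∂b = 16

y = wx + b = (3)(4) + 0 = 12
∂L/∂y = 2(y - t) = 2(12 - 4) = 16
∂y/∂b = 1
∂L/∂b = ∂L/∂y · ∂y/∂b = 16 × 1 = 16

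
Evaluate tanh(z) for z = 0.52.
0.4777

tanh(0.52) = (e^(0.52) - e^(-0.52))/(e^(0.52) + e^(-0.52)) = 0.4777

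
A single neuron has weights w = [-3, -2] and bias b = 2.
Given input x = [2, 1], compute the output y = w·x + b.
y = -6

y = (-3)(2) + (-2)(1) + 2 = -6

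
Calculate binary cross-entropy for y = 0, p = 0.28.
L = 0.3285

L = -0·log(0.28) - 1·log(0.72) = -log(0.72) = 0.3285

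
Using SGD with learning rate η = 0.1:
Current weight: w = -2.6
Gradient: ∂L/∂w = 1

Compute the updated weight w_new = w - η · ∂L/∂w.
w_new = -2.7

w_new = w - η·∂L/∂w = -2.6 - 0.1×(1) = -2.6 - (0.1) = -2.7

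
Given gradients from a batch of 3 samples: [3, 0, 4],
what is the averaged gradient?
Average gradient = 2.333

Average = (1/3)(3 + 0 + 4) = 7/3 = 2.333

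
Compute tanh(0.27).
0.2636

tanh(0.27) = (e^(0.27) - e^(-0.27))/(e^(0.27) + e^(-0.27)) = 0.2636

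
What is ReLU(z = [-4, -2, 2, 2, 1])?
h = [0, 0, 2, 2, 1]

ReLU applied element-wise: max(0,-4)=0, max(0,-2)=0, max(0,2)=2, max(0,2)=2, max(0,1)=1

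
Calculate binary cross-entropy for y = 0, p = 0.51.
L = 0.7133

L = -0·log(0.51) - 1·log(0.49) = -log(0.49) = 0.7133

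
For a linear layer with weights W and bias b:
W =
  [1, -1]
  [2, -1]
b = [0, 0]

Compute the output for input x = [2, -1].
y = [3, 5]

Wx = [1×2 + -1×-1, 2×2 + -1×-1]
   = [3, 5]
y = Wx + b = [3 + 0, 5 + 0] = [3, 5]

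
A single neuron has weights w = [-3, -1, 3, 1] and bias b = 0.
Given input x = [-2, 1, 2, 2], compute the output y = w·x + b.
y = 13

y = (-3)(-2) + (-1)(1) + (3)(2) + (1)(2) + 0 = 13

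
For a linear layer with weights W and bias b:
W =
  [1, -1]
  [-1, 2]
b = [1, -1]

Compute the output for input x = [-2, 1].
y = [-2, 3]

Wx = [1×-2 + -1×1, -1×-2 + 2×1]
   = [-3, 4]
y = Wx + b = [-3 + 1, 4 + -1] = [-2, 3]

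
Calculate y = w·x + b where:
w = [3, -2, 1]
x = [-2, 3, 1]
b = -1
y = -12

y = (3)(-2) + (-2)(3) + (1)(1) + -1 = -12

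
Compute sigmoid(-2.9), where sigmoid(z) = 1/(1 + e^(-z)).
0.05215

sigmoid(-2.9) = 1/(1 + e^(2.9)) = 1/(1 + 18.17) = 0.05215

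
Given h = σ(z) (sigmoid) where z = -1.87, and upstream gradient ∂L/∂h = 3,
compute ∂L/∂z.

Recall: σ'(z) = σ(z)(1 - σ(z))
∂L/∂z = 0.3471

σ(-1.87) = 0.1335
σ'(-1.87) = σ(-1.87)(1 - σ(-1.87)) = 0.1335 × 0.8665 = 0.1157
∂L/∂z = ∂L/∂h · σ'(z) = 3 × 0.1157 = 0.3471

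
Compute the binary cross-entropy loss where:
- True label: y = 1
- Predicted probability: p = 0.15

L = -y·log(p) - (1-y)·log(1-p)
L = 1.897

L = -1·log(0.15) - 0·log(0.85) = -log(0.15) = 1.897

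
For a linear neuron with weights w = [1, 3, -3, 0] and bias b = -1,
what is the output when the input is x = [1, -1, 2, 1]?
y = -9

y = (1)(1) + (3)(-1) + (-3)(2) + (0)(1) + -1 = -9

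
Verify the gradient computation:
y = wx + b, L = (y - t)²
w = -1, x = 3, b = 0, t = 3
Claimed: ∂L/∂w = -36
Correct

y = (-1)(3) + 0 = -3
∂L/∂y = 2(y - t) = 2(-3 - 3) = -12
∂y/∂w = x = 3
∂L/∂w = -12 × 3 = -36

Claimed value: -36
Correct: The correct gradient is -36.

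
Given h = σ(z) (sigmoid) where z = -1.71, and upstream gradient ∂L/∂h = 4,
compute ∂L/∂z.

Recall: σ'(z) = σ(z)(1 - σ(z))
∂L/∂z = 0.5188

σ(-1.71) = 0.1532
σ'(-1.71) = σ(-1.71)(1 - σ(-1.71)) = 0.1532 × 0.8468 = 0.1297
∂L/∂z = ∂L/∂h · σ'(z) = 4 × 0.1297 = 0.5188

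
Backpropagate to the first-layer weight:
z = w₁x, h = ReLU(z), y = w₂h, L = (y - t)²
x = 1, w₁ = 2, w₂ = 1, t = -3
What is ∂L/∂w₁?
∂L/∂w₁ = 10

Forward pass:
z = w₁x = 2×1 = 2
h = ReLU(2) = 2
y = w₂h = 1×2 = 2

Backward pass:
∂L/∂y = 2(y - t) = 2(2 - -3) = 10
∂y/∂h = w₂ = 1
∂h/∂z = 1 (ReLU derivative)
∂z/∂w₁ = x = 1

∂L/∂w₁ = 10 × 1 × 1 × 1 = 10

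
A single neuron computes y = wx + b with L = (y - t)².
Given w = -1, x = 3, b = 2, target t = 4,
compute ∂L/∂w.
∂L/∂w = -30

y = wx + b = (-1)(3) + 2 = -1
∂L/∂y = 2(y - t) = 2(-1 - 4) = -10
∂y/∂w = x = 3
∂L/∂w = ∂L/∂y · ∂y/∂w = -10 × 3 = -30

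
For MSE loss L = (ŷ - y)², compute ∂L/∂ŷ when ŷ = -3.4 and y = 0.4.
∂L/∂ŷ = -7.6

∂L/∂ŷ = 2(ŷ - y) = 2(-3.4 - 0.4) = 2(-3.8) = -7.6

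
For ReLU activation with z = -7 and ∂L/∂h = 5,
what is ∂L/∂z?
∂L/∂z = 0

h = ReLU(-7) = 0
Since z < 0: ∂h/∂z = 0
∂L/∂z = ∂L/∂h · ∂h/∂z = 5 × 0 = 0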